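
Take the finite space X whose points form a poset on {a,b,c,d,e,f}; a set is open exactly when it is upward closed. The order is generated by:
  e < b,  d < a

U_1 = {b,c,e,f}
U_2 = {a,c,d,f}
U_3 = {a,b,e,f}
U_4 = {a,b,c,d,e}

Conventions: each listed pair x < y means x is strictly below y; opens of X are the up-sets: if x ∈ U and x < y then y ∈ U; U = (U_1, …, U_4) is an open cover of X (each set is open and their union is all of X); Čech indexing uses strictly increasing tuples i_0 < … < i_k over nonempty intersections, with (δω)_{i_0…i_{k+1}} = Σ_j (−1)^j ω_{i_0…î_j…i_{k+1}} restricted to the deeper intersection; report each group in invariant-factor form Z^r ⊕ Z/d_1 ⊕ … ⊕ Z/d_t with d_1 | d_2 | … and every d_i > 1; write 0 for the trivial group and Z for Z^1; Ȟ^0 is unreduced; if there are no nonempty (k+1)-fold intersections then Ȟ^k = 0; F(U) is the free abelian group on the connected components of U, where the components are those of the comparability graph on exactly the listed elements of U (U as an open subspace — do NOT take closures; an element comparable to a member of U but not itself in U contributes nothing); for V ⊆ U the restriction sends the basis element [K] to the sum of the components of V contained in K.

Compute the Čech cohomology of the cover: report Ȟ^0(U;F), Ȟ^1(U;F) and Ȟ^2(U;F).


Ȟ^0 = Z^4, Ȟ^1 = 0 and Ȟ^2 = 0

nerve of the cover:
  U12={c,f} U13={b,e,f} U14={b,c,e} U23={a,f} U24={a,c,d} U34={a,b,e}
  U123={f} U124={c} U134={b,e} U234={a}
components per intersection:
  U1: {b,e} {c} {f}
  U2: {a,d} {c} {f}
  U3: {a} {b,e} {f}
  U4: {a,d} {b,e} {c}
  U12: {c} {f}
  U13: {b,e} {f}
  U14: {b,e} {c}
  U23: {a} {f}
  U24: {a,d} {c}
  U34: {a} {b,e}
  U123: {f}
  U124: {c}
  U134: {b,e}
  U234: {a}
C dims 12,12,4; δ0: rk 8, SNF 1^8; δ1: rk 4, SNF 1^4
Ȟ^0 = (12 − 8) − 0 = 4, so Ȟ^0 ≅ Z^4
Ȟ^1 = (12 − 4) − 8 = 0, so Ȟ^1 ≅ 0
Ȟ^2 = (4 − 0) − 4 = 0, so Ȟ^2 ≅ 0


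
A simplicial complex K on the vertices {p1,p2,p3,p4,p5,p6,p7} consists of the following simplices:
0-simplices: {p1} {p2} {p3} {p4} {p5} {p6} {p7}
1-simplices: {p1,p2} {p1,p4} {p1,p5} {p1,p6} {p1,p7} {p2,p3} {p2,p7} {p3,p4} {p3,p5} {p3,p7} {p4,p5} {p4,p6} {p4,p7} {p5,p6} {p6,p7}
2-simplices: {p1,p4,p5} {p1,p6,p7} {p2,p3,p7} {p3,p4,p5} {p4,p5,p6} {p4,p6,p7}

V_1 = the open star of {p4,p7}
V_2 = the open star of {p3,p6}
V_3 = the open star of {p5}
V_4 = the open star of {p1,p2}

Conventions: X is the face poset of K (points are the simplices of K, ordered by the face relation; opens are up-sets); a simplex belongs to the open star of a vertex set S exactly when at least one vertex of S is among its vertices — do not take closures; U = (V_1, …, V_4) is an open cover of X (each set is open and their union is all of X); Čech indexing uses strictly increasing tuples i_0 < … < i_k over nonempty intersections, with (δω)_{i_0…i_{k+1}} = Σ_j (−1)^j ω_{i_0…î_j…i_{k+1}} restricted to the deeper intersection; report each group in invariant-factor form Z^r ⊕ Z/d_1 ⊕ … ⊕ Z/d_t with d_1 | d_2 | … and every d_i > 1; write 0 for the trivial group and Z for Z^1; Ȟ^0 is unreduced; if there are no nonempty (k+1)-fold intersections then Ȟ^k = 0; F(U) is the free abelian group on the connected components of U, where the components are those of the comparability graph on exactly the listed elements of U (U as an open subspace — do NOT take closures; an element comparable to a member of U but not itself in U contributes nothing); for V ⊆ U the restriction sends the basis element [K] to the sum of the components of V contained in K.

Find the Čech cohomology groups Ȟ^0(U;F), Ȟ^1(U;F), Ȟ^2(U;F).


cover nerve:
  V1={{p4},{p7},{p1,p4},{p1,p7},{p2,p7},{p3,p4},{p3,p7},{p4,p5},{p4,p6},{p4,p7},{p6,p7},{p1,p4,p5},{p1,p6,p7},{p2,p3,p7},{p3,p4,p5},{p4,p5,p6},{p4,p6,p7}} V2={{p3},{p6},{p1,p6},{p2,p3},{p3,p4},{p3,p5},{p3,p7},{p4,p6},{p5,p6},{p6,p7},{p1,p6,p7},{p2,p3,p7},{p3,p4,p5},{p4,p5,p6},{p4,p6,p7}} V3={{p5},{p1,p5},{p3,p5},{p4,p5},{p5,p6},{p1,p4,p5},{p3,p4,p5},{p4,p5,p6}} V4={{p1},{p2},{p1,p2},{p1,p4},{p1,p5},{p1,p6},{p1,p7},{p2,p3},{p2,p7},{p1,p4,p5},{p1,p6,p7},{p2,p3,p7}}
  V12={{p3,p4},{p3,p7},{p4,p6},{p6,p7},{p1,p6,p7},{p2,p3,p7},{p3,p4,p5},{p4,p5,p6},{p4,p6,p7}} V13={{p4,p5},{p1,p4,p5},{p3,p4,p5},{p4,p5,p6}} V14={{p1,p4},{p1,p7},{p2,p7},{p1,p4,p5},{p1,p6,p7},{p2,p3,p7}} V23={{p3,p5},{p5,p6},{p3,p4,p5},{p4,p5,p6}} V24={{p1,p6},{p2,p3},{p1,p6,p7},{p2,p3,p7}} V34={{p1,p5},{p1,p4,p5}}
  V123={{p3,p4,p5},{p4,p5,p6}} V124={{p1,p6,p7},{p2,p3,p7}} V134={{p1,p4,p5}}
components per intersection:
  V1: {{p4},{p7},{p1,p4},{p1,p7},{p2,p7},{p3,p4},{p3,p7},{p4,p5},{p4,p6},{p4,p7},{p6,p7},{p1,p4,p5},{p1,p6,p7},{p2,p3,p7},{p3,p4,p5},{p4,p5,p6},{p4,p6,p7}}
  V2: {{p3},{p2,p3},{p3,p4},{p3,p5},{p3,p7},{p2,p3,p7},{p3,p4,p5}} {{p6},{p1,p6},{p4,p6},{p5,p6},{p6,p7},{p1,p6,p7},{p4,p5,p6},{p4,p6,p7}}
  V3: {{p5},{p1,p5},{p3,p5},{p4,p5},{p5,p6},{p1,p4,p5},{p3,p4,p5},{p4,p5,p6}}
  V4: {{p1},{p2},{p1,p2},{p1,p4},{p1,p5},{p1,p6},{p1,p7},{p2,p3},{p2,p7},{p1,p4,p5},{p1,p6,p7},{p2,p3,p7}}
  V12: {{p3,p4},{p3,p4,p5}} {{p3,p7},{p2,p3,p7}} {{p4,p6},{p6,p7},{p1,p6,p7},{p4,p5,p6},{p4,p6,p7}}
  V13: {{p4,p5},{p1,p4,p5},{p3,p4,p5},{p4,p5,p6}}
  V14: {{p1,p4},{p1,p4,p5}} {{p1,p7},{p1,p6,p7}} {{p2,p7},{p2,p3,p7}}
  V23: {{p3,p5},{p3,p4,p5}} {{p5,p6},{p4,p5,p6}}
  V24: {{p1,p6},{p1,p6,p7}} {{p2,p3},{p2,p3,p7}}
  V34: {{p1,p5},{p1,p4,p5}}
  V123: {{p3,p4,p5}} {{p4,p5,p6}}
  V124: {{p1,p6,p7}} {{p2,p3,p7}}
  V134: {{p1,p4,p5}}
C dims 5,12,5; δ0: rk 4, SNF 1^4; δ1: rk 5, SNF 1^5
Ȟ^0: (5−4)−0=1 ⇒ Z
Ȟ^1: (12−5)−4=3 ⇒ Z^3
Ȟ^2: (5−0)−5=0 ⇒ 0

Ȟ^0(U;F) ≅ Z,  Ȟ^1(U;F) ≅ Z^3,  Ȟ^2(U;F) ≅ 0


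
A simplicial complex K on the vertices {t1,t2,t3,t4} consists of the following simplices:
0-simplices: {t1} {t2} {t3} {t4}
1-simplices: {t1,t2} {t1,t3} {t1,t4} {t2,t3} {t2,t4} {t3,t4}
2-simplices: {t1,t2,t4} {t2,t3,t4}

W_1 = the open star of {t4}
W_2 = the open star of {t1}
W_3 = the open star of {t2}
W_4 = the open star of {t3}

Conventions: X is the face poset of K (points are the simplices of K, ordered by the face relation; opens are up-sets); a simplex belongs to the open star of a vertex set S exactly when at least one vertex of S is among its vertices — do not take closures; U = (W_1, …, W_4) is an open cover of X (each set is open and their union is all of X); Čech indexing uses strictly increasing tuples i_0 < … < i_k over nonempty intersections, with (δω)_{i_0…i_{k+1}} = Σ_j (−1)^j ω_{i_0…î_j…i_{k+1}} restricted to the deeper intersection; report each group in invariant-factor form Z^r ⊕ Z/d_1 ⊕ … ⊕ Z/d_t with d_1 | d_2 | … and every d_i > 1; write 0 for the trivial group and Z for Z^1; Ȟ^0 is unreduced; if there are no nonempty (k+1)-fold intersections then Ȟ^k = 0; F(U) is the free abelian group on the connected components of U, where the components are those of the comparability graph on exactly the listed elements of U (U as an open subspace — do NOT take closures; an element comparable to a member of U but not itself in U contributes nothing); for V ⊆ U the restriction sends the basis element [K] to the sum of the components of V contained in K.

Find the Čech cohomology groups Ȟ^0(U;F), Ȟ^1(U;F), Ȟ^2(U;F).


Ȟ^0 ≅ Z,  Ȟ^1 ≅ Z,  Ȟ^2 ≅ 0

nonempty intersections:
  W1={{t4},{t1,t4},{t2,t4},{t3,t4},{t1,t2,t4},{t2,t3,t4}} W2={{t1},{t1,t2},{t1,t3},{t1,t4},{t1,t2,t4}} W3={{t2},{t1,t2},{t2,t3},{t2,t4},{t1,t2,t4},{t2,t3,t4}} W4={{t3},{t1,t3},{t2,t3},{t3,t4},{t2,t3,t4}}
  W12={{t1,t4},{t1,t2,t4}} W13={{t2,t4},{t1,t2,t4},{t2,t3,t4}} W14={{t3,t4},{t2,t3,t4}} W23={{t1,t2},{t1,t2,t4}} W24={{t1,t3}} W34={{t2,t3},{t2,t3,t4}}
  W123={{t1,t2,t4}} W134={{t2,t3,t4}}
components per intersection:
  W1: {{t4},{t1,t4},{t2,t4},{t3,t4},{t1,t2,t4},{t2,t3,t4}}
  W2: {{t1},{t1,t2},{t1,t3},{t1,t4},{t1,t2,t4}}
  W3: {{t2},{t1,t2},{t2,t3},{t2,t4},{t1,t2,t4},{t2,t3,t4}}
  W4: {{t3},{t1,t3},{t2,t3},{t3,t4},{t2,t3,t4}}
  W12: {{t1,t4},{t1,t2,t4}}
  W13: {{t2,t4},{t1,t2,t4},{t2,t3,t4}}
  W14: {{t3,t4},{t2,t3,t4}}
  W23: {{t1,t2},{t1,t2,t4}}
  W24: {{t1,t3}}
  W34: {{t2,t3},{t2,t3,t4}}
  W123: {{t1,t2,t4}}
  W134: {{t2,t3,t4}}
C dims 4,6,2; δ0: rk 3, SNF 1^3; δ1: rk 2, SNF 1^2
Ȟ^0: (4−3)−0=1 ⇒ Z
Ȟ^1: (6−2)−3=1 ⇒ Z
Ȟ^2: (2−0)−2=0 ⇒ 0


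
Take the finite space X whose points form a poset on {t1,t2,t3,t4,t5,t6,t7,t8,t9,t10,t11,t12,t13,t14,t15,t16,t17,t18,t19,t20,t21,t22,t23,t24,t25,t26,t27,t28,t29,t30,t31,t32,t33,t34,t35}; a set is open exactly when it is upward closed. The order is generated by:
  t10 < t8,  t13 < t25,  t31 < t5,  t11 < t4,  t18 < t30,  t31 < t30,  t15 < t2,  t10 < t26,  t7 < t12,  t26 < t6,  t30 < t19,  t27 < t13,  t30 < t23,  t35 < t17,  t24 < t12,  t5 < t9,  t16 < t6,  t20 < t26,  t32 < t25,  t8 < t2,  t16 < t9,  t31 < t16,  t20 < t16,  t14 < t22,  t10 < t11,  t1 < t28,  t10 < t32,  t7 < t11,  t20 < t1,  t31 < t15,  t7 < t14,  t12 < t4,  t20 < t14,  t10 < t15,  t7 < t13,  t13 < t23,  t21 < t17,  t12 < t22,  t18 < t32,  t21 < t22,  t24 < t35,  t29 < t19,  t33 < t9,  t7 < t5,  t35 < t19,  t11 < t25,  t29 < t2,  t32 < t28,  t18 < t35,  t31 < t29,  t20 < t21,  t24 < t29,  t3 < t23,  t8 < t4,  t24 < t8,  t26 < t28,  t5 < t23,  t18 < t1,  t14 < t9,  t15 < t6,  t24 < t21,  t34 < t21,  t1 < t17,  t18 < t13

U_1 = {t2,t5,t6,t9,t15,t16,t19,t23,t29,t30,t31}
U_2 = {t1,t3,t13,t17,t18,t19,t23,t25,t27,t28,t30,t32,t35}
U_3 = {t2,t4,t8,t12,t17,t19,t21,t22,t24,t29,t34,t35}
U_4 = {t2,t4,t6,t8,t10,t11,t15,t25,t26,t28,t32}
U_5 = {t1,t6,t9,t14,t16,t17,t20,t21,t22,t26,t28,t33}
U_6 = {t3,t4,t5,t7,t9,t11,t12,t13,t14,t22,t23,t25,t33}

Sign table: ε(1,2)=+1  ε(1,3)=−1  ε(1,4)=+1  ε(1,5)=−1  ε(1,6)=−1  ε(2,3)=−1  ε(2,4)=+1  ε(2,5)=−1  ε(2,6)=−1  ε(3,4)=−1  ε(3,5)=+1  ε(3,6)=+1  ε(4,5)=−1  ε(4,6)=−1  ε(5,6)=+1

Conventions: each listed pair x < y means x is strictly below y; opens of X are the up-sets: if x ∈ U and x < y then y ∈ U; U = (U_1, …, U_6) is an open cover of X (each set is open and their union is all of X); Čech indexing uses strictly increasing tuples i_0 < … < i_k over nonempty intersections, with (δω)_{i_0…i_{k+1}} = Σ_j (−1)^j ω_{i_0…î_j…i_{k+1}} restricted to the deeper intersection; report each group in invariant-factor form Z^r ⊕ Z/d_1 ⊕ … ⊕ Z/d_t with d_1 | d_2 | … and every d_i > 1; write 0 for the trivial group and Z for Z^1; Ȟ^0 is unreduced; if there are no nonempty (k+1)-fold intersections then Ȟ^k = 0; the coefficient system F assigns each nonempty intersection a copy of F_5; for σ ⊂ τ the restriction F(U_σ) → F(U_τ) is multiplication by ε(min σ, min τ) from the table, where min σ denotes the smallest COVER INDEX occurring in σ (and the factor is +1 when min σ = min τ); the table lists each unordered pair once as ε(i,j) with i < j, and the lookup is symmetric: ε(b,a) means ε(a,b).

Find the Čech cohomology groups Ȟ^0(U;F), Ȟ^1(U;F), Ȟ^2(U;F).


nerve simplices:
  U12={t19,t23,t30} U13={t2,t19,t29} U14={t2,t6,t15} U15={t6,t9,t16} U16={t5,t9,t23} U23={t17,t19,t35} U24={t25,t28,t32} U25={t1,t17,t28} U26={t3,t13,t23,t25} U34={t2,t4,t8} U35={t17,t21,t22} U36={t4,t12,t22} U45={t6,t26,t28} U46={t4,t11,t25} U56={t9,t14,t22,t33}
  U123={t19} U126={t23} U134={t2} U145={t6} U156={t9} U235={t17} U245={t28} U246={t25} U346={t4} U356={t22}
C dims 6,15,10; δ0: rk_F5 5; δ1: rk_F5 10
degree 0: 6−5−0 = 1 → Ȟ^0 ≅ Z/5
degree 1: 15−10−5 = 0 → Ȟ^1 ≅ 0
degree 2: 10−0−10 = 0 → Ȟ^2 ≅ 0

Ȟ^0 ≅ Z/5; Ȟ^1 ≅ 0; Ȟ^2 ≅ 0


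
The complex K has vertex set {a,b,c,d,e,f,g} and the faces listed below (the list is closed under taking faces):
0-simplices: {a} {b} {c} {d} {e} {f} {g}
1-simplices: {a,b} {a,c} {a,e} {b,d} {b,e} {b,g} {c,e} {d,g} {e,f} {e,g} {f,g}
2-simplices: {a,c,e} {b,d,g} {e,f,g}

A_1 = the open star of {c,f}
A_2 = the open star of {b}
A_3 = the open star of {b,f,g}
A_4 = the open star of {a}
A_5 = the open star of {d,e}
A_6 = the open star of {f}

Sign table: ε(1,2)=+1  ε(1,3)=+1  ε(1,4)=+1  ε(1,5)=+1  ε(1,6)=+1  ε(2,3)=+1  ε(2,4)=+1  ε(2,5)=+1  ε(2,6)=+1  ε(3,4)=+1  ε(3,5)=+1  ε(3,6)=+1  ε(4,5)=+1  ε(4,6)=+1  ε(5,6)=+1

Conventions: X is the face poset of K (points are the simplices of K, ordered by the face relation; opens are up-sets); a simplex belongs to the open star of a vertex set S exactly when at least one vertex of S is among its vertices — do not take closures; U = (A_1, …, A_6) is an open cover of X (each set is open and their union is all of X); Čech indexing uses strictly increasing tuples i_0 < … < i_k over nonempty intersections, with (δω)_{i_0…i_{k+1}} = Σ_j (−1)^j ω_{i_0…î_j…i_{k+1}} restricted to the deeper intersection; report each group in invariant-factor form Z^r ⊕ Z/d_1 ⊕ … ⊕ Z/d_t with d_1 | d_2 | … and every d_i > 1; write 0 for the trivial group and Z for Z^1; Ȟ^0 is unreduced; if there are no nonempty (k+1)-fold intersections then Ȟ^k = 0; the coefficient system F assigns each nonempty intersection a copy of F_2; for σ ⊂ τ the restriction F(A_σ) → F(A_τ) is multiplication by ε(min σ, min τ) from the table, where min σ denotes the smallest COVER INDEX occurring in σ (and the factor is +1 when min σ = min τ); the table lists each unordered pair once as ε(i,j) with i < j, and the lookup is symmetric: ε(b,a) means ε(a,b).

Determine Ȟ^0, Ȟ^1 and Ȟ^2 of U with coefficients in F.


nonempty overlaps:
  A1={{c},{f},{a,c},{c,e},{e,f},{f,g},{a,c,e},{e,f,g}} A2={{b},{a,b},{b,d},{b,e},{b,g},{b,d,g}} A3={{b},{f},{g},{a,b},{b,d},{b,e},{b,g},{d,g},{e,f},{e,g},{f,g},{b,d,g},{e,f,g}} A4={{a},{a,b},{a,c},{a,e},{a,c,e}} A5={{d},{e},{a,e},{b,d},{b,e},{c,e},{d,g},{e,f},{e,g},{a,c,e},{b,d,g},{e,f,g}} A6={{f},{e,f},{f,g},{e,f,g}}
  A13={{f},{e,f},{f,g},{e,f,g}} A14={{a,c},{a,c,e}} A15={{c,e},{e,f},{a,c,e},{e,f,g}} A16={{f},{e,f},{f,g},{e,f,g}} A23={{b},{a,b},{b,d},{b,e},{b,g},{b,d,g}} A24={{a,b}} A25={{b,d},{b,e},{b,d,g}} A34={{a,b}} A35={{b,d},{b,e},{d,g},{e,f},{e,g},{b,d,g},{e,f,g}} A36={{f},{e,f},{f,g},{e,f,g}} A45={{a,e},{a,c,e}} A56={{e,f},{e,f,g}}
  A135={{e,f},{e,f,g}} A136={{f},{e,f},{f,g},{e,f,g}} A145={{a,c,e}} A156={{e,f},{e,f,g}} A234={{a,b}} A235={{b,d},{b,e},{b,d,g}} A356={{e,f},{e,f,g}}
  A1356={{e,f},{e,f,g}}
C dims 6,12,7,1; δ0: rk_F2 5; δ1: rk_F2 6; δ2: rk_F2 1
degree 0: 6−5−0 = 1 → Ȟ^0 ≅ Z/2
degree 1: 12−6−5 = 1 → Ȟ^1 ≅ Z/2
degree 2: 7−1−6 = 0 → Ȟ^2 ≅ 0

Ȟ^0 ≅ Z/2, Ȟ^1 ≅ Z/2, Ȟ^2 ≅ 0


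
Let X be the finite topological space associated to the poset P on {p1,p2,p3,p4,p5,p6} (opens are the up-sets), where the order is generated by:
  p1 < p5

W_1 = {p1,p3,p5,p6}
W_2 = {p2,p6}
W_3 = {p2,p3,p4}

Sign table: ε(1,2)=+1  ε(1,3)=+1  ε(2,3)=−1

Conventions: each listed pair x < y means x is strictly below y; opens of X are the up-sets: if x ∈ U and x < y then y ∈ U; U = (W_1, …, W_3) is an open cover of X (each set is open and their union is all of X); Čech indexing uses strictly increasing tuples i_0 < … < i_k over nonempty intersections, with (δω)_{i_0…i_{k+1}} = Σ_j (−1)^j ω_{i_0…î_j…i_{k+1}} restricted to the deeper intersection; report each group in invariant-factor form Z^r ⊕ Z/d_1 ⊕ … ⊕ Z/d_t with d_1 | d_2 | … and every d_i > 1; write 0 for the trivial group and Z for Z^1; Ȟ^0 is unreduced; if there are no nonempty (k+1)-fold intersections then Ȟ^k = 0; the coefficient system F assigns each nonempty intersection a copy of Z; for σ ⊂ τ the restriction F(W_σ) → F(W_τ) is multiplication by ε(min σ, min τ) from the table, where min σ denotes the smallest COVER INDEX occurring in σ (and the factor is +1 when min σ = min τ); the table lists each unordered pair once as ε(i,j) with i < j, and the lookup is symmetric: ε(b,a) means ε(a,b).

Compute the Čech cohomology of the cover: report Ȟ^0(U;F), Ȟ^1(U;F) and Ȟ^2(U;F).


nonempty intersections:
  W12={p6} W13={p3} W23={p2}
C dims 3,3; δ0: rk 3, SNF 1^2·2
Ȟ^0: (3−3)−0=0 ⇒ 0
Ȟ^1: (3−0)−3=0 plus torsion [2] ⇒ Z/2
Ȟ^2: (0−0)−0=0 ⇒ 0

Ȟ^0 = 0, Ȟ^1 = Z/2 and Ȟ^2 = 0


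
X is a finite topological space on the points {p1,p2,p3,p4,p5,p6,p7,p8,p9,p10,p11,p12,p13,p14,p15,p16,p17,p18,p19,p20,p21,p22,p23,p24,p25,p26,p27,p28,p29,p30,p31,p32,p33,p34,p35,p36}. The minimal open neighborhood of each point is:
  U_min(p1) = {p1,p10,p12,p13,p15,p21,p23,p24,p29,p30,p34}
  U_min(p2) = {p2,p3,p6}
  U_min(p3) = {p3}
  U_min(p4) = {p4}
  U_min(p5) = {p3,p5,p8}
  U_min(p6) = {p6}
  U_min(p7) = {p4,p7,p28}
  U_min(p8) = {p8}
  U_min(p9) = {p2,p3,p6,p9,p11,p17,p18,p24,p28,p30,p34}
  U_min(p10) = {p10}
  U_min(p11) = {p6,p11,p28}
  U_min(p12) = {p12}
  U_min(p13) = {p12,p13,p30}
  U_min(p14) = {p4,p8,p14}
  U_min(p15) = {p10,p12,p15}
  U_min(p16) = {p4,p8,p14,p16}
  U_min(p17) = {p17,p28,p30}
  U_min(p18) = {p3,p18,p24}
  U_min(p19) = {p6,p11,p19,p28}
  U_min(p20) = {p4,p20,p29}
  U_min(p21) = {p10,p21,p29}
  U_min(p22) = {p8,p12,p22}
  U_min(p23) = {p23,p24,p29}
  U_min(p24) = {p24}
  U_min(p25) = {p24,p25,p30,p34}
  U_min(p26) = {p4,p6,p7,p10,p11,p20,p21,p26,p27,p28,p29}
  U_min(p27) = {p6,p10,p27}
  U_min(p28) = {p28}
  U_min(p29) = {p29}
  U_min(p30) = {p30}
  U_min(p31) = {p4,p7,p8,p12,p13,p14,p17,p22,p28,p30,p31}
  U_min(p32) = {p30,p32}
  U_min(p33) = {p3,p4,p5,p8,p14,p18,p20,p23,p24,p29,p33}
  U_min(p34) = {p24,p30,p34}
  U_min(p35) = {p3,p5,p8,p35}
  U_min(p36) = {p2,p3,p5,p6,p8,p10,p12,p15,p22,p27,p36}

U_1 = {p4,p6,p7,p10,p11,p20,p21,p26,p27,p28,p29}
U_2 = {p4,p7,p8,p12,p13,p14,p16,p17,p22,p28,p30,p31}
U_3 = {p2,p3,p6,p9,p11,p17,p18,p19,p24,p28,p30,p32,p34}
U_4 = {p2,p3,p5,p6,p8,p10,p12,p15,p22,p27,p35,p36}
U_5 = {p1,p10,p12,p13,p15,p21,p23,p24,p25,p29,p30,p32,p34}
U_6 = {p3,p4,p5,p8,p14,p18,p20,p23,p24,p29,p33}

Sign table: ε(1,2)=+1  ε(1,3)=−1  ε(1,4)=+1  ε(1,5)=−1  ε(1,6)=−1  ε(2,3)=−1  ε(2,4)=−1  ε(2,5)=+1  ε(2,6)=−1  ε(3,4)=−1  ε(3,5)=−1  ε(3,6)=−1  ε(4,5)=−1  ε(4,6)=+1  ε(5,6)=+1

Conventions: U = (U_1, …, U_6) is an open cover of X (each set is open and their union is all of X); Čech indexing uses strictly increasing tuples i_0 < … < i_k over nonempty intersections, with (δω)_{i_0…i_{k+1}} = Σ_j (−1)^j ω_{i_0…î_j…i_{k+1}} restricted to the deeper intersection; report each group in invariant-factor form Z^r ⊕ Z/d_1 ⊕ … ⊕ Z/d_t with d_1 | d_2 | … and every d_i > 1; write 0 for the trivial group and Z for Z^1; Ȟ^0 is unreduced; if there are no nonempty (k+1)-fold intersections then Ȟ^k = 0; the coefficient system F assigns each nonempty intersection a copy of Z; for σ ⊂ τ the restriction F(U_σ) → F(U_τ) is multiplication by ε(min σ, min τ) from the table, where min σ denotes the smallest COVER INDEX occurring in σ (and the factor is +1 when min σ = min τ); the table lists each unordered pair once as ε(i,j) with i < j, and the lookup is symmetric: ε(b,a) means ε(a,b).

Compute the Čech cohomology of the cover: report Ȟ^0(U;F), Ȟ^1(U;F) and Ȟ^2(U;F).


cover nerve:
  U12={p4,p7,p28} U13={p6,p11,p28} U14={p6,p10,p27} U15={p10,p21,p29} U16={p4,p20,p29} U23={p17,p28,p30} U24={p8,p12,p22} U25={p12,p13,p30} U26={p4,p8,p14} U34={p2,p3,p6} U35={p24,p30,p32,p34} U36={p3,p18,p24} U45={p10,p12,p15} U46={p3,p5,p8} U56={p23,p24,p29}
  U123={p28} U126={p4} U134={p6} U145={p10} U156={p29} U235={p30} U245={p12} U246={p8} U346={p3} U356={p24}
C dims 6,15,10; δ0: rk 6, SNF 1^5·2; δ1: rk 9, SNF 1^9
Ȟ^0: (6−6)−0=0 ⇒ 0
Ȟ^1: (15−9)−6=0 plus torsion [2] ⇒ Z/2
Ȟ^2: (10−0)−9=1 ⇒ Z

Ȟ^0 ≅ 0, Ȟ^1 ≅ Z/2, Ȟ^2 ≅ Z


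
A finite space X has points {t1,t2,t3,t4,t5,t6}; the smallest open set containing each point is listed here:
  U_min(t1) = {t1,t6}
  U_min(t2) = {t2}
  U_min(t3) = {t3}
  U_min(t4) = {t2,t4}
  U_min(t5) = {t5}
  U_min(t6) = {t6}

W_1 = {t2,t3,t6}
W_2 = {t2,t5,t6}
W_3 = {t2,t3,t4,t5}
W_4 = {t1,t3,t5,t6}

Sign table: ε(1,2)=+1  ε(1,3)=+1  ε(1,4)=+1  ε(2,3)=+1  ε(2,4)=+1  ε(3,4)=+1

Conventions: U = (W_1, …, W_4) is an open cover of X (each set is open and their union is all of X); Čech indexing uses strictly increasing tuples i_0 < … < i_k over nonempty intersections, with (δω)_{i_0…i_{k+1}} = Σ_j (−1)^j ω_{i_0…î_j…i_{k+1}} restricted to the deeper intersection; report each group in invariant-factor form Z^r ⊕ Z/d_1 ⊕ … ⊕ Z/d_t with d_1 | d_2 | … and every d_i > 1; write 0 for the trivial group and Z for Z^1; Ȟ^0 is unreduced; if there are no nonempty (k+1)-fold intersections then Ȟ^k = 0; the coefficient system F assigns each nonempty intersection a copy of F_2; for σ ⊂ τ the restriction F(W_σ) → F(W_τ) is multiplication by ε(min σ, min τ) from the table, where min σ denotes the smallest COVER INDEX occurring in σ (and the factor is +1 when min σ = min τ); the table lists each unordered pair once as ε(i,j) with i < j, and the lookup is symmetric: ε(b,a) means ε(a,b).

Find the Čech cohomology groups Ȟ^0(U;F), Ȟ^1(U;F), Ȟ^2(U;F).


Ȟ^0 ≅ Z/2,  Ȟ^1 ≅ 0,  Ȟ^2 ≅ Z/2

cover nerve:
  W12={t2,t6} W13={t2,t3} W14={t3,t6} W23={t2,t5} W24={t5,t6} W34={t3,t5}
  W123={t2} W124={t6} W134={t3} W234={t5}
C dims 4,6,4; δ0: rk_F2 3; δ1: rk_F2 3
Ȟ^0: (4−3)−0=1 ⇒ Z/2
Ȟ^1: (6−3)−3=0 ⇒ 0
Ȟ^2: (4−0)−3=1 ⇒ Z/2


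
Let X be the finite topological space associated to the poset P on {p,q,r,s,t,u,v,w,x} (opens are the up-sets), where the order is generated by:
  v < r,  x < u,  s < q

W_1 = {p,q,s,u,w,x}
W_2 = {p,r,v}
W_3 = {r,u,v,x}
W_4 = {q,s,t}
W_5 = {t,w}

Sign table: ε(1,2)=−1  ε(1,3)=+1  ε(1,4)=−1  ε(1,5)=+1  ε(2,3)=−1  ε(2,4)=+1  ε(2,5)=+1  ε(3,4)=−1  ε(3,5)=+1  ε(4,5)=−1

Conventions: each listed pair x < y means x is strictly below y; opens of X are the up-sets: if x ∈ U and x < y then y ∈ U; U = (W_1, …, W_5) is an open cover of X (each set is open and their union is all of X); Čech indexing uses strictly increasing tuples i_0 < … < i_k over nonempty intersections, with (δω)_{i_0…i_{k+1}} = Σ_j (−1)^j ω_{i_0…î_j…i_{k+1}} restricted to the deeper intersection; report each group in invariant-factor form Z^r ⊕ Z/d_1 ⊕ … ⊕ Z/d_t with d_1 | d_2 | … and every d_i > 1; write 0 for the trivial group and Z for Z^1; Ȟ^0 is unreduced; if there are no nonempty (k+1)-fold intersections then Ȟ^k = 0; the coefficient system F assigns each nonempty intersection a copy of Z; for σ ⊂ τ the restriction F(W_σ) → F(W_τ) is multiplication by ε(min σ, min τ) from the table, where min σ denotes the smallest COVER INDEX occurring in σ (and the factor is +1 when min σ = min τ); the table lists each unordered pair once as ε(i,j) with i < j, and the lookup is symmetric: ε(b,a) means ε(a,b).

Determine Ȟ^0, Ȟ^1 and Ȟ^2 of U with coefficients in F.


Ȟ^0 = Z; Ȟ^1 = Z^2; Ȟ^2 = 0

cover nerve:
  W12={p} W13={u,x} W14={q,s} W15={w} W23={r,v} W45={t}
C dims 5,6; δ0: rk 4, SNF 1^4
Ȟ^0: (5−4)−0=1 ⇒ Z
Ȟ^1: (6−0)−4=2 ⇒ Z^2
Ȟ^2: (0−0)−0=0 ⇒ 0


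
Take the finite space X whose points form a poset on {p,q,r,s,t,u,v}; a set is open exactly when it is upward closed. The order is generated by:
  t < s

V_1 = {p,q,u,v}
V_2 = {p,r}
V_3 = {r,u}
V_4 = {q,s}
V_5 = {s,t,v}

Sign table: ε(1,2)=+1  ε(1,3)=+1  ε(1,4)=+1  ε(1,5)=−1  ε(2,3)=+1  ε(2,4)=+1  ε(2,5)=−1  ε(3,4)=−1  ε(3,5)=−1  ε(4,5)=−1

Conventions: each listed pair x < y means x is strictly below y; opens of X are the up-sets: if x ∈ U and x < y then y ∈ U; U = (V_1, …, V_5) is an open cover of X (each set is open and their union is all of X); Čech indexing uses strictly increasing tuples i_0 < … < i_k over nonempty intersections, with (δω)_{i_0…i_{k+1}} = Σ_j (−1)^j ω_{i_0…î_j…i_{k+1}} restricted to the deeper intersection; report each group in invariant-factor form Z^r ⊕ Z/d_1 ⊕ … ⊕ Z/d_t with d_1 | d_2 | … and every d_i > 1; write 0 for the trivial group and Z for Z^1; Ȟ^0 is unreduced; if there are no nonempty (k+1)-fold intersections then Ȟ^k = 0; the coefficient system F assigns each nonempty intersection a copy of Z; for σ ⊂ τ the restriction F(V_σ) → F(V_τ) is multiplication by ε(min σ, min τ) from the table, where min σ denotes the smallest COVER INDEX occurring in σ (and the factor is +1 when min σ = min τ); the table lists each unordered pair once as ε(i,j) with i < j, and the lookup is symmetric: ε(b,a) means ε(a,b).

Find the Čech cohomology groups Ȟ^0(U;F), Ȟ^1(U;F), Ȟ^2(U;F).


nonempty intersections:
  V12={p} V13={u} V14={q} V15={v} V23={r} V45={s}
C dims 5,6; δ0: rk 4, SNF 1^4
Ȟ^0: (5−4)−0=1 ⇒ Z
Ȟ^1: (6−0)−4=2 ⇒ Z^2
Ȟ^2: (0−0)−0=0 ⇒ 0

Ȟ^0 ≅ Z,  Ȟ^1 ≅ Z^2,  Ȟ^2 ≅ 0


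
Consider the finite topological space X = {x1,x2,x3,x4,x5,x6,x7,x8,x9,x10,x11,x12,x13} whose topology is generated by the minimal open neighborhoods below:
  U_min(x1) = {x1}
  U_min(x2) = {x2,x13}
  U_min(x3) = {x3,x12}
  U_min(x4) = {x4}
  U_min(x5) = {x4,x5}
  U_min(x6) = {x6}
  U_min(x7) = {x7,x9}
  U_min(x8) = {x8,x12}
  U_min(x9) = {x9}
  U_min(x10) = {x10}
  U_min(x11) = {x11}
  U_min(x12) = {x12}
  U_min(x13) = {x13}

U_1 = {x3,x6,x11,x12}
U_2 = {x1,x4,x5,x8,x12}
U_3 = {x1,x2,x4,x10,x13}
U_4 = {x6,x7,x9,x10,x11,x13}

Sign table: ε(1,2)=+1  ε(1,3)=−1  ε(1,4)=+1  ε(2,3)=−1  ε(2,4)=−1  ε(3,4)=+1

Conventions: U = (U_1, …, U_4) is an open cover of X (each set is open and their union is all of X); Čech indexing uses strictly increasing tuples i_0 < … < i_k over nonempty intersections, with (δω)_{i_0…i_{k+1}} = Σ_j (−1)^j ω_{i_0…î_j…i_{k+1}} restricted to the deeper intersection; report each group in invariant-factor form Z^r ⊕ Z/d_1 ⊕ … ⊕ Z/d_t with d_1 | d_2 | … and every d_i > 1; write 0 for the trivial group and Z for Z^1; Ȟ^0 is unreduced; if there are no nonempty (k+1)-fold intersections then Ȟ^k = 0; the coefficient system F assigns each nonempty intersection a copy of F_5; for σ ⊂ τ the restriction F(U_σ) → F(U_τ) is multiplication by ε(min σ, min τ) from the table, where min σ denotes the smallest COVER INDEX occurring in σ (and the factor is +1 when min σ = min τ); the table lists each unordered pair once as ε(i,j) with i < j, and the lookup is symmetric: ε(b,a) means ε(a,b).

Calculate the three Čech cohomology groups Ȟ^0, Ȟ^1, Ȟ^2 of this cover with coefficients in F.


Ȟ^0(U;F) ≅ 0; Ȟ^1(U;F) ≅ 0; Ȟ^2(U;F) ≅ 0

nerve of the cover:
  U12={x12} U14={x6,x11} U23={x1,x4} U34={x10,x13}
C dims 4,4; δ0: rk_F5 4
Ȟ^0 = (4 − 4) − 0 = 0, so Ȟ^0 ≅ 0
Ȟ^1 = (4 − 0) − 4 = 0, so Ȟ^1 ≅ 0
Ȟ^2 = (0 − 0) − 0 = 0, so Ȟ^2 ≅ 0


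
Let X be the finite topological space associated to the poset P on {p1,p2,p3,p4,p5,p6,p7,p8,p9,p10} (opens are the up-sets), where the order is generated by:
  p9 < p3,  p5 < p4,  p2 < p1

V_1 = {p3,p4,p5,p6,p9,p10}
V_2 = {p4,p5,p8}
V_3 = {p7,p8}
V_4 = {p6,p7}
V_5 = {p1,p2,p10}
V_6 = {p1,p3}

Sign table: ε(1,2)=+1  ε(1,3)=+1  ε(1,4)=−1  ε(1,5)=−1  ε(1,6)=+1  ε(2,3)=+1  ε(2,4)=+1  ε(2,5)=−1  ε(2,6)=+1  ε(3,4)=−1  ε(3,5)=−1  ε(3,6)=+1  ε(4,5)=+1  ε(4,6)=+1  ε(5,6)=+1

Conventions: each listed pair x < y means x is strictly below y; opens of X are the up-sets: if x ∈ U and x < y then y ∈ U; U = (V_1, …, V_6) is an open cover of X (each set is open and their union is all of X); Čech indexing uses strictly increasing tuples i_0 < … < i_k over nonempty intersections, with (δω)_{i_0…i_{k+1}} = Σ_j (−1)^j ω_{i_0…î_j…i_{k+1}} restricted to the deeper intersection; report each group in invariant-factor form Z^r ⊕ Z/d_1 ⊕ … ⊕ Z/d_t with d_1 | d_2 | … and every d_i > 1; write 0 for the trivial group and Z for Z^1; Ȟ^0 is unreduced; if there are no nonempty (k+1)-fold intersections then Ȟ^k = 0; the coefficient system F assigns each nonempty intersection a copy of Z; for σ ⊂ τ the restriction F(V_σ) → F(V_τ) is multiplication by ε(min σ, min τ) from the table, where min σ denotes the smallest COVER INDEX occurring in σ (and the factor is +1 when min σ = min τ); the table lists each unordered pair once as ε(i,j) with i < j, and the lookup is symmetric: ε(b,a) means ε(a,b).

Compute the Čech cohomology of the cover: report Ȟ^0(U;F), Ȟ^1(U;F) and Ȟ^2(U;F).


Ȟ^0 ≅ 0,  Ȟ^1 ≅ Z ⊕ Z/2,  Ȟ^2 ≅ 0

nerve simplices:
  V12={p4,p5} V14={p6} V15={p10} V16={p3} V23={p8} V34={p7} V56={p1}
C dims 6,7; δ0: rk 6, SNF 1^5·2
degree 0: 6−6−0 = 0 → Ȟ^0 ≅ 0
degree 1: 7−0−6 = 1 plus torsion [2] → Ȟ^1 ≅ Z ⊕ Z/2
degree 2: 0−0−0 = 0 → Ȟ^2 ≅ 0


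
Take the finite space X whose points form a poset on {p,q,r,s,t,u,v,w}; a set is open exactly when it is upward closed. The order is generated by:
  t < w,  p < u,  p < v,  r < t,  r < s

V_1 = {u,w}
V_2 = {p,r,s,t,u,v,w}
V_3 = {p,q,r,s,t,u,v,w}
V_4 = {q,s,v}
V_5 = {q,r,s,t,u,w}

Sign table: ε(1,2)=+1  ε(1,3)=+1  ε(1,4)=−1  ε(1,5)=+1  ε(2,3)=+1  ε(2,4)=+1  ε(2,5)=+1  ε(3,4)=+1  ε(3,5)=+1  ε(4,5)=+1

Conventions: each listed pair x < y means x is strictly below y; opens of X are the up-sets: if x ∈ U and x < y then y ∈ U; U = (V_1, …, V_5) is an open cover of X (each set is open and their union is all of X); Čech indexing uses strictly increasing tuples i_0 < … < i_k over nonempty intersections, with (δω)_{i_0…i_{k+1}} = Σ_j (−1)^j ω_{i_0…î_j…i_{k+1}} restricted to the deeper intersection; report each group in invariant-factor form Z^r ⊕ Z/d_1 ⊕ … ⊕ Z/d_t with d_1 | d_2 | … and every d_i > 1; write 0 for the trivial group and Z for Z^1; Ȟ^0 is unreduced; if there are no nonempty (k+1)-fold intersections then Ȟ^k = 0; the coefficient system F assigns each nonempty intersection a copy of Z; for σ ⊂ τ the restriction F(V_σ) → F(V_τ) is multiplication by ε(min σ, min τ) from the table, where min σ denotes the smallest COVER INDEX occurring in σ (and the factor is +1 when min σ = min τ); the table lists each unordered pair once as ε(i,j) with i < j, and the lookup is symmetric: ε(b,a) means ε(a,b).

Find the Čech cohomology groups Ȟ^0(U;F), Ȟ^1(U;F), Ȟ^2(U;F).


Ȟ^0 ≅ Z,  Ȟ^1 ≅ 0,  Ȟ^2 ≅ 0

cover nerve:
  V12={u,w} V13={u,w} V15={u,w} V23={p,r,s,t,u,v,w} V24={s,v} V25={r,s,t,u,w} V34={q,s,v} V35={q,r,s,t,u,w} V45={q,s}
  V123={u,w} V125={u,w} V135={u,w} V234={s,v} V235={r,s,t,u,w} V245={s} V345={q,s}
  V1235={u,w} V2345={s}
C dims 5,9,7,2; δ0: rk 4, SNF 1^4; δ1: rk 5, SNF 1^5; δ2: rk 2, SNF 1^2
Ȟ^0: (5−4)−0=1 ⇒ Z
Ȟ^1: (9−5)−4=0 ⇒ 0
Ȟ^2: (7−2)−5=0 ⇒ 0


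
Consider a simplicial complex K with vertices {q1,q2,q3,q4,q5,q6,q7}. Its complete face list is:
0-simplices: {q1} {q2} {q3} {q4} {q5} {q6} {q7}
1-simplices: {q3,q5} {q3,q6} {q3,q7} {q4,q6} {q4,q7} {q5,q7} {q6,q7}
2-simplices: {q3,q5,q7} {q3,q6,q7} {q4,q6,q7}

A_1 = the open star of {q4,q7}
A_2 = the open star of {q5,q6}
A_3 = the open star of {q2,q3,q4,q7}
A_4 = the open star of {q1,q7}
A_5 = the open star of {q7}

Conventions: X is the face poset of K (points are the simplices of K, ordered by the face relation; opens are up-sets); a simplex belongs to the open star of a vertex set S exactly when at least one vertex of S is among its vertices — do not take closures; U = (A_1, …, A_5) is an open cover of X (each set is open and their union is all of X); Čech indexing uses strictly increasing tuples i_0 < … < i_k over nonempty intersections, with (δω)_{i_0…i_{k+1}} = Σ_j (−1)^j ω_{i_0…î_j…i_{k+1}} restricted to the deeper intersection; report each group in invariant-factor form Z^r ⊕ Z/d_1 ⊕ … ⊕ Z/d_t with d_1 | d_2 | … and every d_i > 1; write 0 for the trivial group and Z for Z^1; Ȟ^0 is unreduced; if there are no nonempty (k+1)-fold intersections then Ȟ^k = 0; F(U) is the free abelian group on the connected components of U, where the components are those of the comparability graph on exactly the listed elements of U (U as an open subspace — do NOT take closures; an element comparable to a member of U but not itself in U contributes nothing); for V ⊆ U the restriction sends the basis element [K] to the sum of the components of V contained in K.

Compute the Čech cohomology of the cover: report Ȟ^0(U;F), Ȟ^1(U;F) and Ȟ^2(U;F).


intersection data:
  A1={{q4},{q7},{q3,q7},{q4,q6},{q4,q7},{q5,q7},{q6,q7},{q3,q5,q7},{q3,q6,q7},{q4,q6,q7}} A2={{q5},{q6},{q3,q5},{q3,q6},{q4,q6},{q5,q7},{q6,q7},{q3,q5,q7},{q3,q6,q7},{q4,q6,q7}} A3={{q2},{q3},{q4},{q7},{q3,q5},{q3,q6},{q3,q7},{q4,q6},{q4,q7},{q5,q7},{q6,q7},{q3,q5,q7},{q3,q6,q7},{q4,q6,q7}} A4={{q1},{q7},{q3,q7},{q4,q7},{q5,q7},{q6,q7},{q3,q5,q7},{q3,q6,q7},{q4,q6,q7}} A5={{q7},{q3,q7},{q4,q7},{q5,q7},{q6,q7},{q3,q5,q7},{q3,q6,q7},{q4,q6,q7}}
  A12={{q4,q6},{q5,q7},{q6,q7},{q3,q5,q7},{q3,q6,q7},{q4,q6,q7}} A13={{q4},{q7},{q3,q7},{q4,q6},{q4,q7},{q5,q7},{q6,q7},{q3,q5,q7},{q3,q6,q7},{q4,q6,q7}} A14={{q7},{q3,q7},{q4,q7},{q5,q7},{q6,q7},{q3,q5,q7},{q3,q6,q7},{q4,q6,q7}} A15={{q7},{q3,q7},{q4,q7},{q5,q7},{q6,q7},{q3,q5,q7},{q3,q6,q7},{q4,q6,q7}} A23={{q3,q5},{q3,q6},{q4,q6},{q5,q7},{q6,q7},{q3,q5,q7},{q3,q6,q7},{q4,q6,q7}} A24={{q5,q7},{q6,q7},{q3,q5,q7},{q3,q6,q7},{q4,q6,q7}} A25={{q5,q7},{q6,q7},{q3,q5,q7},{q3,q6,q7},{q4,q6,q7}} A34={{q7},{q3,q7},{q4,q7},{q5,q7},{q6,q7},{q3,q5,q7},{q3,q6,q7},{q4,q6,q7}} A35={{q7},{q3,q7},{q4,q7},{q5,q7},{q6,q7},{q3,q5,q7},{q3,q6,q7},{q4,q6,q7}} A45={{q7},{q3,q7},{q4,q7},{q5,q7},{q6,q7},{q3,q5,q7},{q3,q6,q7},{q4,q6,q7}}
  A123={{q4,q6},{q5,q7},{q6,q7},{q3,q5,q7},{q3,q6,q7},{q4,q6,q7}} A124={{q5,q7},{q6,q7},{q3,q5,q7},{q3,q6,q7},{q4,q6,q7}} A125={{q5,q7},{q6,q7},{q3,q5,q7},{q3,q6,q7},{q4,q6,q7}} A134={{q7},{q3,q7},{q4,q7},{q5,q7},{q6,q7},{q3,q5,q7},{q3,q6,q7},{q4,q6,q7}} A135={{q7},{q3,q7},{q4,q7},{q5,q7},{q6,q7},{q3,q5,q7},{q3,q6,q7},{q4,q6,q7}} A145={{q7},{q3,q7},{q4,q7},{q5,q7},{q6,q7},{q3,q5,q7},{q3,q6,q7},{q4,q6,q7}} A234={{q5,q7},{q6,q7},{q3,q5,q7},{q3,q6,q7},{q4,q6,q7}} A235={{q5,q7},{q6,q7},{q3,q5,q7},{q3,q6,q7},{q4,q6,q7}} A245={{q5,q7},{q6,q7},{q3,q5,q7},{q3,q6,q7},{q4,q6,q7}} A345={{q7},{q3,q7},{q4,q7},{q5,q7},{q6,q7},{q3,q5,q7},{q3,q6,q7},{q4,q6,q7}}
  A1234={{q5,q7},{q6,q7},{q3,q5,q7},{q3,q6,q7},{q4,q6,q7}} A1235={{q5,q7},{q6,q7},{q3,q5,q7},{q3,q6,q7},{q4,q6,q7}} A1245={{q5,q7},{q6,q7},{q3,q5,q7},{q3,q6,q7},{q4,q6,q7}} A1345={{q7},{q3,q7},{q4,q7},{q5,q7},{q6,q7},{q3,q5,q7},{q3,q6,q7},{q4,q6,q7}} A2345={{q5,q7},{q6,q7},{q3,q5,q7},{q3,q6,q7},{q4,q6,q7}}
  A12345={{q5,q7},{q6,q7},{q3,q5,q7},{q3,q6,q7},{q4,q6,q7}}
components per intersection:
  A1: {{q4},{q7},{q3,q7},{q4,q6},{q4,q7},{q5,q7},{q6,q7},{q3,q5,q7},{q3,q6,q7},{q4,q6,q7}}
  A2: {{q5},{q3,q5},{q5,q7},{q3,q5,q7}} {{q6},{q3,q6},{q4,q6},{q6,q7},{q3,q6,q7},{q4,q6,q7}}
  A3: {{q2}} {{q3},{q4},{q7},{q3,q5},{q3,q6},{q3,q7},{q4,q6},{q4,q7},{q5,q7},{q6,q7},{q3,q5,q7},{q3,q6,q7},{q4,q6,q7}}
  A4: {{q1}} {{q7},{q3,q7},{q4,q7},{q5,q7},{q6,q7},{q3,q5,q7},{q3,q6,q7},{q4,q6,q7}}
  A5: {{q7},{q3,q7},{q4,q7},{q5,q7},{q6,q7},{q3,q5,q7},{q3,q6,q7},{q4,q6,q7}}
  A12: {{q4,q6},{q6,q7},{q3,q6,q7},{q4,q6,q7}} {{q5,q7},{q3,q5,q7}}
  A13: {{q4},{q7},{q3,q7},{q4,q6},{q4,q7},{q5,q7},{q6,q7},{q3,q5,q7},{q3,q6,q7},{q4,q6,q7}}
  A14: {{q7},{q3,q7},{q4,q7},{q5,q7},{q6,q7},{q3,q5,q7},{q3,q6,q7},{q4,q6,q7}}
  A15: {{q7},{q3,q7},{q4,q7},{q5,q7},{q6,q7},{q3,q5,q7},{q3,q6,q7},{q4,q6,q7}}
  A23: {{q3,q5},{q5,q7},{q3,q5,q7}} {{q3,q6},{q4,q6},{q6,q7},{q3,q6,q7},{q4,q6,q7}}
  A24: {{q5,q7},{q3,q5,q7}} {{q6,q7},{q3,q6,q7},{q4,q6,q7}}
  A25: {{q5,q7},{q3,q5,q7}} {{q6,q7},{q3,q6,q7},{q4,q6,q7}}
  A34: {{q7},{q3,q7},{q4,q7},{q5,q7},{q6,q7},{q3,q5,q7},{q3,q6,q7},{q4,q6,q7}}
  A35: {{q7},{q3,q7},{q4,q7},{q5,q7},{q6,q7},{q3,q5,q7},{q3,q6,q7},{q4,q6,q7}}
  A45: {{q7},{q3,q7},{q4,q7},{q5,q7},{q6,q7},{q3,q5,q7},{q3,q6,q7},{q4,q6,q7}}
  A123: {{q4,q6},{q6,q7},{q3,q6,q7},{q4,q6,q7}} {{q5,q7},{q3,q5,q7}}
  A124: {{q5,q7},{q3,q5,q7}} {{q6,q7},{q3,q6,q7},{q4,q6,q7}}
  A125: {{q5,q7},{q3,q5,q7}} {{q6,q7},{q3,q6,q7},{q4,q6,q7}}
  A134: {{q7},{q3,q7},{q4,q7},{q5,q7},{q6,q7},{q3,q5,q7},{q3,q6,q7},{q4,q6,q7}}
  A135: {{q7},{q3,q7},{q4,q7},{q5,q7},{q6,q7},{q3,q5,q7},{q3,q6,q7},{q4,q6,q7}}
  A145: {{q7},{q3,q7},{q4,q7},{q5,q7},{q6,q7},{q3,q5,q7},{q3,q6,q7},{q4,q6,q7}}
  A234: {{q5,q7},{q3,q5,q7}} {{q6,q7},{q3,q6,q7},{q4,q6,q7}}
  A235: {{q5,q7},{q3,q5,q7}} {{q6,q7},{q3,q6,q7},{q4,q6,q7}}
  A245: {{q5,q7},{q3,q5,q7}} {{q6,q7},{q3,q6,q7},{q4,q6,q7}}
  A345: {{q7},{q3,q7},{q4,q7},{q5,q7},{q6,q7},{q3,q5,q7},{q3,q6,q7},{q4,q6,q7}}
  A1234: {{q5,q7},{q3,q5,q7}} {{q6,q7},{q3,q6,q7},{q4,q6,q7}}
  A1235: {{q5,q7},{q3,q5,q7}} {{q6,q7},{q3,q6,q7},{q4,q6,q7}}
  A1245: {{q5,q7},{q3,q5,q7}} {{q6,q7},{q3,q6,q7},{q4,q6,q7}}
  A1345: {{q7},{q3,q7},{q4,q7},{q5,q7},{q6,q7},{q3,q5,q7},{q3,q6,q7},{q4,q6,q7}}
  A2345: {{q5,q7},{q3,q5,q7}} {{q6,q7},{q3,q6,q7},{q4,q6,q7}}
  A12345: {{q5,q7},{q3,q5,q7}} {{q6,q7},{q3,q6,q7},{q4,q6,q7}}
C dims 8,14,16,9; δ0: rk 5, SNF 1^5; δ1: rk 9, SNF 1^9; δ2: rk 7, SNF 1^7
Ȟ^0 = (8 − 5) − 0 = 3, so Ȟ^0 ≅ Z^3
Ȟ^1 = (14 − 9) − 5 = 0, so Ȟ^1 ≅ 0
Ȟ^2 = (16 − 7) − 9 = 0, so Ȟ^2 ≅ 0

Ȟ^0(U;F) ≅ Z^3, Ȟ^1(U;F) ≅ 0, Ȟ^2(U;F) ≅ 0


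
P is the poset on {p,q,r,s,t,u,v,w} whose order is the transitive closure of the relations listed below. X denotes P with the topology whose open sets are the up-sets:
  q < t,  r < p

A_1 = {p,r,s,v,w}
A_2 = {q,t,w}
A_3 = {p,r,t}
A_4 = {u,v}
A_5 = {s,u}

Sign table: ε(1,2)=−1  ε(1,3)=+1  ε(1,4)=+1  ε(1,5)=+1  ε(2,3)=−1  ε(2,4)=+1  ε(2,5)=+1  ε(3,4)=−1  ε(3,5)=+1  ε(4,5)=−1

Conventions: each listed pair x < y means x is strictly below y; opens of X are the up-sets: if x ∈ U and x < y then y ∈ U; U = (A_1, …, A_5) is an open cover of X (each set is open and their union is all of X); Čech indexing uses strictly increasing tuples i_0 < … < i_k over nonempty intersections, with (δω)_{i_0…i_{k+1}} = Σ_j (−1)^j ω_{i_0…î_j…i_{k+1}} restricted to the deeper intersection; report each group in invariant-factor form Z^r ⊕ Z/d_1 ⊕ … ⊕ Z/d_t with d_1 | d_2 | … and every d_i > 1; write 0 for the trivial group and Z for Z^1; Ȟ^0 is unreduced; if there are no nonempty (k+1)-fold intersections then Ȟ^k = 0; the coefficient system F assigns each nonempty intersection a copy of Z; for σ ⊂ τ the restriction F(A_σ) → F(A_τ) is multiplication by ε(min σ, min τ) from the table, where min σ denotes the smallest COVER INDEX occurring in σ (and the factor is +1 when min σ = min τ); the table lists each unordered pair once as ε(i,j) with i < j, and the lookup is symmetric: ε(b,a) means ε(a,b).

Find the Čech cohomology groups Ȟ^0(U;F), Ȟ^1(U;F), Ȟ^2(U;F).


intersection data:
  A12={w} A13={p,r} A14={v} A15={s} A23={t} A45={u}
C dims 5,6; δ0: rk 5, SNF 1^4·2
Ȟ^0 = (5 − 5) − 0 = 0, so Ȟ^0 ≅ 0
Ȟ^1 = (6 − 0) − 5 = 1 plus torsion [2], so Ȟ^1 ≅ Z ⊕ Z/2
Ȟ^2 = (0 − 0) − 0 = 0, so Ȟ^2 ≅ 0

Ȟ^0 ≅ 0; Ȟ^1 ≅ Z ⊕ Z/2; Ȟ^2 ≅ 0


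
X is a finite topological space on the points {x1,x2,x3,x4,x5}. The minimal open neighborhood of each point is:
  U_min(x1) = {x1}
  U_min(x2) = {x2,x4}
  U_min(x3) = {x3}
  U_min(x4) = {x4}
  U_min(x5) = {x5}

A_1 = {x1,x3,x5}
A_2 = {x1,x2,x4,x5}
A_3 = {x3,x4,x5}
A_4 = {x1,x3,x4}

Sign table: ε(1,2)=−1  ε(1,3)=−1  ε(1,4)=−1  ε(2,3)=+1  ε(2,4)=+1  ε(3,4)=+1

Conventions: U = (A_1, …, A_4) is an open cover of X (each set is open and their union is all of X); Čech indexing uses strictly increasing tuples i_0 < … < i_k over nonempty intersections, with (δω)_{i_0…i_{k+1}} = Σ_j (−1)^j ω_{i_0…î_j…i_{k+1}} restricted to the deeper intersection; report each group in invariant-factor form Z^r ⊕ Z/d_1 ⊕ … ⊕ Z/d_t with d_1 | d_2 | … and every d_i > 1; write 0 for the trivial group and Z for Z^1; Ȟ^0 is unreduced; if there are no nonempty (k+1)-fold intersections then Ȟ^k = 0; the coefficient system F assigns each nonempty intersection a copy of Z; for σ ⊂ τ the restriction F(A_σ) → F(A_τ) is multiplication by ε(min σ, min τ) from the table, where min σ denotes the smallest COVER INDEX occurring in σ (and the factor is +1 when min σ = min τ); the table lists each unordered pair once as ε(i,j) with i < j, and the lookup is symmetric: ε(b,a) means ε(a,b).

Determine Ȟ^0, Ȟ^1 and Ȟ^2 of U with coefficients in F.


nonempty overlaps:
  A12={x1,x5} A13={x3,x5} A14={x1,x3} A23={x4,x5} A24={x1,x4} A34={x3,x4}
  A123={x5} A124={x1} A134={x3} A234={x4}
C dims 4,6,4; δ0: rk 3, SNF 1^3; δ1: rk 3, SNF 1^3
degree 0: 4−3−0 = 1 → Ȟ^0 ≅ Z
degree 1: 6−3−3 = 0 → Ȟ^1 ≅ 0
degree 2: 4−0−3 = 1 → Ȟ^2 ≅ Z

Ȟ^0 ≅ Z, Ȟ^1 ≅ 0 and Ȟ^2 ≅ Z
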